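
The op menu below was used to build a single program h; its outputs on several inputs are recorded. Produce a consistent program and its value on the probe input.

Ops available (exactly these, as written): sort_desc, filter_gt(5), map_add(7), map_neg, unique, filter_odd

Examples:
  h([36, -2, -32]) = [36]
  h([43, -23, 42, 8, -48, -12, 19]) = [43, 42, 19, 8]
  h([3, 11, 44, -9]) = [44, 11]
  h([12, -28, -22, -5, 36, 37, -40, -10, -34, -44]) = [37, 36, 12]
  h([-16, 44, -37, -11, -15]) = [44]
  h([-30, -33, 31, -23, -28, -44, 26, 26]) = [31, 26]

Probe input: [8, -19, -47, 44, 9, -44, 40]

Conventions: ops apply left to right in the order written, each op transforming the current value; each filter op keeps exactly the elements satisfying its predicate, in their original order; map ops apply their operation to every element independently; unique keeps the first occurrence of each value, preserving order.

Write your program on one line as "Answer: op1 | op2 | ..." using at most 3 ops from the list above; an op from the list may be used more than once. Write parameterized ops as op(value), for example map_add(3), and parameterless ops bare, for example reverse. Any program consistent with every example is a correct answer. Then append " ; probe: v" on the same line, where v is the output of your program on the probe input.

unique | sort_desc | filter_gt(5) ; probe: [44, 40, 9, 8]

Check, running the answer program on each example:
  [36, -2, -32] -> [36, -2, -32] -> [36, -2, -32] -> [36]
  [43, -23, 42, 8, -48, -12, 19] -> [43, -23, 42, 8, -48, -12, 19] -> [43, 42, 19, 8, -12, -23, -48] -> [43, 42, 19, 8]
  [3, 11, 44, -9] -> [3, 11, 44, -9] -> [44, 11, 3, -9] -> [44, 11]
  [12, -28, -22, -5, 36, 37, -40, -10, -34, -44] -> [12, -28, -22, -5, 36, 37, -40, -10, -34, -44] -> [37, 36, 12, -5, -10, -22, -28, -34, -40, -44] -> [37, 36, 12]
  [-16, 44, -37, -11, -15] -> [-16, 44, -37, -11, -15] -> [44, -11, -15, -16, -37] -> [44]
  [-30, -33, 31, -23, -28, -44, 26, 26] -> [-30, -33, 31, -23, -28, -44, 26] -> [31, 26, -23, -28, -30, -33, -44] -> [31, 26]
  probe: [8, -19, -47, 44, 9, -44, 40] -> [8, -19, -47, 44, 9, -44, 40] -> [44, 40, 9, 8, -19, -44, -47] -> [44, 40, 9, 8]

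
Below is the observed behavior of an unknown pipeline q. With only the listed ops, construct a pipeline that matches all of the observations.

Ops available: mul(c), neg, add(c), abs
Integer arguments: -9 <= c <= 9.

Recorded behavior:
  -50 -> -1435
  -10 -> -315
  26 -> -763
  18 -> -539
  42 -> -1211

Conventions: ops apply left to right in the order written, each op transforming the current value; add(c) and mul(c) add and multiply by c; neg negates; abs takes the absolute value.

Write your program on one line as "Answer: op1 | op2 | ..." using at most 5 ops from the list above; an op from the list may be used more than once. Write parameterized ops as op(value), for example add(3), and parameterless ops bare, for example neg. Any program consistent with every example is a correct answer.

neg | mul(4) | abs | add(5) | mul(-7)

Check, running the answer program on each example:
  -50 -> 50 -> 200 -> 200 -> 205 -> -1435
  -10 -> 10 -> 40 -> 40 -> 45 -> -315
  26 -> -26 -> -104 -> 104 -> 109 -> -763
  18 -> -18 -> -72 -> 72 -> 77 -> -539
  42 -> -42 -> -168 -> 168 -> 173 -> -1211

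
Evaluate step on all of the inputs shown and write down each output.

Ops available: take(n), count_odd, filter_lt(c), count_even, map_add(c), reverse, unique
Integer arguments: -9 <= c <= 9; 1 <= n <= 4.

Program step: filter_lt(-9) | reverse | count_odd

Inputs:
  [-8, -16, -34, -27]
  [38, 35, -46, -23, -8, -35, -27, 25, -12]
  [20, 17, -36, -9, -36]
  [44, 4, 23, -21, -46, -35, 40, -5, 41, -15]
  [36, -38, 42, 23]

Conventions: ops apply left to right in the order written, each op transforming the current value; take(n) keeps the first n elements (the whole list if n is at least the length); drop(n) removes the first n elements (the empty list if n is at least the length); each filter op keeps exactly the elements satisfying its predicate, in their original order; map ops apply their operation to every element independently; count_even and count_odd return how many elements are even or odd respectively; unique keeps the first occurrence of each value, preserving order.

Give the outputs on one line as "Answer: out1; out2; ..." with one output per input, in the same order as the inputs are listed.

1; 3; 0; 3; 0

Execution, op by op:
  [-8, -16, -34, -27] -> [-16, -34, -27] -> [-27, -34, -16] -> 1
  [38, 35, -46, -23, -8, -35, -27, 25, -12] -> [-46, -23, -35, -27, -12] -> [-12, -27, -35, -23, -46] -> 3
  [20, 17, -36, -9, -36] -> [-36, -36] -> [-36, -36] -> 0
  [44, 4, 23, -21, -46, -35, 40, -5, 41, -15] -> [-21, -46, -35, -15] -> [-15, -35, -46, -21] -> 3
  [36, -38, 42, 23] -> [-38] -> [-38] -> 0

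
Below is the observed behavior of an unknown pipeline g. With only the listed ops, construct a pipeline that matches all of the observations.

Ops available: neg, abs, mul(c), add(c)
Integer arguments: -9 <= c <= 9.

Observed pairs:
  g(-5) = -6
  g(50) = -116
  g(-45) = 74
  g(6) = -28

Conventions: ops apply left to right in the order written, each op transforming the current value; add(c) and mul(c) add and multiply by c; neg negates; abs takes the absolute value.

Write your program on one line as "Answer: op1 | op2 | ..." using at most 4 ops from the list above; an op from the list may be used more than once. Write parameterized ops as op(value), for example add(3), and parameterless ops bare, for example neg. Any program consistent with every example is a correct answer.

neg | mul(2) | add(-7) | add(-9)

Check, running the answer program on each example:
  -5 -> 5 -> 10 -> 3 -> -6
  50 -> -50 -> -100 -> -107 -> -116
  -45 -> 45 -> 90 -> 83 -> 74
  6 -> -6 -> -12 -> -19 -> -28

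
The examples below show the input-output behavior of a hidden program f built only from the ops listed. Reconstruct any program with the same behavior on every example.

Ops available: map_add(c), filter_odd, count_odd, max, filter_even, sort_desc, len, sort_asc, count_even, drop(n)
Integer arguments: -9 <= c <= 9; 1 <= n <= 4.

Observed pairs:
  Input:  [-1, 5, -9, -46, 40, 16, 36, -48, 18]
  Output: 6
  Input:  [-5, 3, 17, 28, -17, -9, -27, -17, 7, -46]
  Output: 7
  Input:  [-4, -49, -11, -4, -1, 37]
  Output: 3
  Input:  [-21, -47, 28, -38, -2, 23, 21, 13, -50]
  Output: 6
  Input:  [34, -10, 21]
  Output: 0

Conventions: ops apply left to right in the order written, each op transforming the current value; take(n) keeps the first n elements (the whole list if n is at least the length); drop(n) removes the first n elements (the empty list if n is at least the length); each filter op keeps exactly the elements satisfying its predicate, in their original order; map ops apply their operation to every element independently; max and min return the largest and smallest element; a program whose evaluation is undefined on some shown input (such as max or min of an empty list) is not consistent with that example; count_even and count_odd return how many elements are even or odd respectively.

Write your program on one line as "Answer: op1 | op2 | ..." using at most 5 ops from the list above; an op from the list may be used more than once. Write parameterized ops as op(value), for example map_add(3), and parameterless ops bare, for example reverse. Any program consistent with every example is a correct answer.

sort_asc | sort_desc | drop(3) | len

Check, running the answer program on each example:
  [-1, 5, -9, -46, 40, 16, 36, -48, 18] -> [-48, -46, -9, -1, 5, 16, 18, 36, 40] -> [40, 36, 18, 16, 5, -1, -9, -46, -48] -> [16, 5, -1, -9, -46, -48] -> 6
  [-5, 3, 17, 28, -17, -9, -27, -17, 7, -46] -> [-46, -27, -17, -17, -9, -5, 3, 7, 17, 28] -> [28, 17, 7, 3, -5, -9, -17, -17, -27, -46] -> [3, -5, -9, -17, -17, -27, -46] -> 7
  [-4, -49, -11, -4, -1, 37] -> [-49, -11, -4, -4, -1, 37] -> [37, -1, -4, -4, -11, -49] -> [-4, -11, -49] -> 3
  [-21, -47, 28, -38, -2, 23, 21, 13, -50] -> [-50, -47, -38, -21, -2, 13, 21, 23, 28] -> [28, 23, 21, 13, -2, -21, -38, -47, -50] -> [13, -2, -21, -38, -47, -50] -> 6
  [34, -10, 21] -> [-10, 21, 34] -> [34, 21, -10] -> [] -> 0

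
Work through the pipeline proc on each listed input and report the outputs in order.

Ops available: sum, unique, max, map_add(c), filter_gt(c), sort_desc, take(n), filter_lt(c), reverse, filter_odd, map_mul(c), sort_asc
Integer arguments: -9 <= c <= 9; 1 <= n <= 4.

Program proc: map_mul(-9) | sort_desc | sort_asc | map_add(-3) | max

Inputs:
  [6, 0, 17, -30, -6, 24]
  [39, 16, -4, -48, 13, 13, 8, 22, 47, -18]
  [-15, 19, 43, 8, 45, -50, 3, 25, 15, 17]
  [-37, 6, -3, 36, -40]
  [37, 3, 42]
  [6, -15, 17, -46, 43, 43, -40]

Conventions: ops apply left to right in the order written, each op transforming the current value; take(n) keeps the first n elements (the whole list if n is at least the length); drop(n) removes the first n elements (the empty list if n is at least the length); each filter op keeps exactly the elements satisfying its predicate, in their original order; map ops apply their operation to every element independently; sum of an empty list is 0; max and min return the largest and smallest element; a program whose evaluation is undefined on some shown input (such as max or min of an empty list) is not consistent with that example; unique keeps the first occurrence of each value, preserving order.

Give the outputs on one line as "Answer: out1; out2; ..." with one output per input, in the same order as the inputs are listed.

Execution, op by op:
  [6, 0, 17, -30, -6, 24] -> [-54, 0, -153, 270, 54, -216] -> [270, 54, 0, -54, -153, -216] -> [-216, -153, -54, 0, 54, 270] -> [-219, -156, -57, -3, 51, 267] -> 267
  [39, 16, -4, -48, 13, 13, 8, 22, 47, -18] -> [-351, -144, 36, 432, -117, -117, -72, -198, -423, 162] -> [432, 162, 36, -72, -117, -117, -144, -198, -351, -423] -> [-423, -351, -198, -144, -117, -117, -72, 36, 162, 432] -> [-426, -354, -201, -147, -120, -120, -75, 33, 159, 429] -> 429
  [-15, 19, 43, 8, 45, -50, 3, 25, 15, 17] -> [135, -171, -387, -72, -405, 450, -27, -225, -135, -153] -> [450, 135, -27, -72, -135, -153, -171, -225, -387, -405] -> [-405, -387, -225, -171, -153, -135, -72, -27, 135, 450] -> [-408, -390, -228, -174, -156, -138, -75, -30, 132, 447] -> 447
  [-37, 6, -3, 36, -40] -> [333, -54, 27, -324, 360] -> [360, 333, 27, -54, -324] -> [-324, -54, 27, 333, 360] -> [-327, -57, 24, 330, 357] -> 357
  [37, 3, 42] -> [-333, -27, -378] -> [-27, -333, -378] -> [-378, -333, -27] -> [-381, -336, -30] -> -30
  [6, -15, 17, -46, 43, 43, -40] -> [-54, 135, -153, 414, -387, -387, 360] -> [414, 360, 135, -54, -153, -387, -387] -> [-387, -387, -153, -54, 135, 360, 414] -> [-390, -390, -156, -57, 132, 357, 411] -> 411

267; 429; 447; 357; -30; 411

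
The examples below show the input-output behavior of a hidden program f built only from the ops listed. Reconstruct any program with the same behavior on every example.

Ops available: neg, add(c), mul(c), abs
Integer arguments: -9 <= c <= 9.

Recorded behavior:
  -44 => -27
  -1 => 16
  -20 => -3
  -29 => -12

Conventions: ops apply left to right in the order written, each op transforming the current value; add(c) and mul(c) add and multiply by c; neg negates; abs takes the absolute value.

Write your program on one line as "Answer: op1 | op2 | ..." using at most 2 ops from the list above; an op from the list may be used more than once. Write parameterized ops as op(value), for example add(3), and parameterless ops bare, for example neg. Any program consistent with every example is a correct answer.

add(8) | add(9)

Check, running the answer program on each example:
  -44 -> -36 -> -27
  -1 -> 7 -> 16
  -20 -> -12 -> -3
  -29 -> -21 -> -12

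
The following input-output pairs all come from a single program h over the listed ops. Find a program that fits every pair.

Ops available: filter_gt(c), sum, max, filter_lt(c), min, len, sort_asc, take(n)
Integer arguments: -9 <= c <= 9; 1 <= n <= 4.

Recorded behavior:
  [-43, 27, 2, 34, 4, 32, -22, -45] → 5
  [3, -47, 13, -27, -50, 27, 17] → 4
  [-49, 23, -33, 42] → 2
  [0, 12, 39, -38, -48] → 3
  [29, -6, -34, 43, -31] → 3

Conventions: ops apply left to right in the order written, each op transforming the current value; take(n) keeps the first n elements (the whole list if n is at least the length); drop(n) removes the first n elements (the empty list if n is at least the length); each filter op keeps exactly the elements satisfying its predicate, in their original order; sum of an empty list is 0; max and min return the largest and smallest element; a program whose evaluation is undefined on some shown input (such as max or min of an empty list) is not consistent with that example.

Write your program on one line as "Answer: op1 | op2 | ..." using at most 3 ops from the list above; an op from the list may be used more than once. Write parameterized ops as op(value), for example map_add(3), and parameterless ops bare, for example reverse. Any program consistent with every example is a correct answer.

filter_lt(6) | sort_asc | len

Check, running the answer program on each example:
  [-43, 27, 2, 34, 4, 32, -22, -45] -> [-43, 2, 4, -22, -45] -> [-45, -43, -22, 2, 4] -> 5
  [3, -47, 13, -27, -50, 27, 17] -> [3, -47, -27, -50] -> [-50, -47, -27, 3] -> 4
  [-49, 23, -33, 42] -> [-49, -33] -> [-49, -33] -> 2
  [0, 12, 39, -38, -48] -> [0, -38, -48] -> [-48, -38, 0] -> 3
  [29, -6, -34, 43, -31] -> [-6, -34, -31] -> [-34, -31, -6] -> 3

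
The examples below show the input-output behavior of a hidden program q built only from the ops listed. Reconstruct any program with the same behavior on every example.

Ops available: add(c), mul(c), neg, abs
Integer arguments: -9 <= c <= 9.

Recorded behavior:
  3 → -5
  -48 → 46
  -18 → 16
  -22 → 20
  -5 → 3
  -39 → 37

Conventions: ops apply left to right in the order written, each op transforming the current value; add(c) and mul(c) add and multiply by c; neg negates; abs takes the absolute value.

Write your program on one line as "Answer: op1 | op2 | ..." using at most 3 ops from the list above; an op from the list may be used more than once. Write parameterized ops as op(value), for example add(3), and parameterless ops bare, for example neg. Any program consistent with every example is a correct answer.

neg | add(-2)

Check, running the answer program on each example:
  3 -> -3 -> -5
  -48 -> 48 -> 46
  -18 -> 18 -> 16
  -22 -> 22 -> 20
  -5 -> 5 -> 3
  -39 -> 39 -> 37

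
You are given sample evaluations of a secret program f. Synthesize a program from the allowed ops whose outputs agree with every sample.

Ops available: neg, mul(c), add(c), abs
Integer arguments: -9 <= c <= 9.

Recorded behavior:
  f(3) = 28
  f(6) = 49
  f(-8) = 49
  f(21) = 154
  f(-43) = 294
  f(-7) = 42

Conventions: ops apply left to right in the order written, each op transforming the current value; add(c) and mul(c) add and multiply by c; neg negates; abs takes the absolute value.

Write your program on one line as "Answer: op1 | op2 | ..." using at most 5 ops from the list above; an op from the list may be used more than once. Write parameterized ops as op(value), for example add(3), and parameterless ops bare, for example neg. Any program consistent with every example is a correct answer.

neg | mul(7) | add(-7) | abs

Check, running the answer program on each example:
  3 -> -3 -> -21 -> -28 -> 28
  6 -> -6 -> -42 -> -49 -> 49
  -8 -> 8 -> 56 -> 49 -> 49
  21 -> -21 -> -147 -> -154 -> 154
  -43 -> 43 -> 301 -> 294 -> 294
  -7 -> 7 -> 49 -> 42 -> 42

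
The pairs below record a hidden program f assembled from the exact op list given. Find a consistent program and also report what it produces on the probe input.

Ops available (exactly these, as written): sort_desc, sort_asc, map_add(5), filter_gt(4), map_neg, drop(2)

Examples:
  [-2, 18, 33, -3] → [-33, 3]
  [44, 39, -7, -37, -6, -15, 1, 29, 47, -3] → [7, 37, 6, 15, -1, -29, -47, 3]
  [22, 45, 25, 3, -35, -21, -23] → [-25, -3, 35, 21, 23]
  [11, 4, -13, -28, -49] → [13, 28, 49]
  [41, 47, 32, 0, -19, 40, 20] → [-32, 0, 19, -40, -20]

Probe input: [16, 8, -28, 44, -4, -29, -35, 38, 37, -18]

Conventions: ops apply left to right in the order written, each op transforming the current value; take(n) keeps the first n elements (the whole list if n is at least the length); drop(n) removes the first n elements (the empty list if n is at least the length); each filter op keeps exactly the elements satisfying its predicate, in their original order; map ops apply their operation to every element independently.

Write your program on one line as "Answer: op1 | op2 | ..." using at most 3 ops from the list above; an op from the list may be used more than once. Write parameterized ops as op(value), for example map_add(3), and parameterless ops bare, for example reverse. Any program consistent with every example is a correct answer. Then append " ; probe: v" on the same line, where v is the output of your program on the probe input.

drop(2) | map_neg ; probe: [28, -44, 4, 29, 35, -38, -37, 18]

Check, running the answer program on each example:
  [-2, 18, 33, -3] -> [33, -3] -> [-33, 3]
  [44, 39, -7, -37, -6, -15, 1, 29, 47, -3] -> [-7, -37, -6, -15, 1, 29, 47, -3] -> [7, 37, 6, 15, -1, -29, -47, 3]
  [22, 45, 25, 3, -35, -21, -23] -> [25, 3, -35, -21, -23] -> [-25, -3, 35, 21, 23]
  [11, 4, -13, -28, -49] -> [-13, -28, -49] -> [13, 28, 49]
  [41, 47, 32, 0, -19, 40, 20] -> [32, 0, -19, 40, 20] -> [-32, 0, 19, -40, -20]
  probe: [16, 8, -28, 44, -4, -29, -35, 38, 37, -18] -> [-28, 44, -4, -29, -35, 38, 37, -18] -> [28, -44, 4, 29, 35, -38, -37, 18]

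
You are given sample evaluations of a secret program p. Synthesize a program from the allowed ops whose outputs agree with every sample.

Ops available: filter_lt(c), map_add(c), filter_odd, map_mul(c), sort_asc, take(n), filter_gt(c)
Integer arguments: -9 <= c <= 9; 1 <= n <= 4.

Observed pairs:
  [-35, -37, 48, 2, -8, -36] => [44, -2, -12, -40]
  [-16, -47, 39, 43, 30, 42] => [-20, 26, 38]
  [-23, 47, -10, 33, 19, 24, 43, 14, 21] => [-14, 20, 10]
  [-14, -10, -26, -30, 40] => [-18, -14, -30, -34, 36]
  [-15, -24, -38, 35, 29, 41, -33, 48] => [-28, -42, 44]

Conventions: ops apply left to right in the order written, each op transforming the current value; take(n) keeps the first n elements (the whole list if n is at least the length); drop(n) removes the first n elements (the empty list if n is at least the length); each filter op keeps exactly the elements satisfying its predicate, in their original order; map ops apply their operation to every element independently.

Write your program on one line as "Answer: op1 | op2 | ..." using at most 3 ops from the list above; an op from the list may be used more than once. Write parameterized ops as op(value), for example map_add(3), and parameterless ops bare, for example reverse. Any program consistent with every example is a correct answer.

map_add(-3) | filter_odd | map_add(-1)

Check, running the answer program on each example:
  [-35, -37, 48, 2, -8, -36] -> [-38, -40, 45, -1, -11, -39] -> [45, -1, -11, -39] -> [44, -2, -12, -40]
  [-16, -47, 39, 43, 30, 42] -> [-19, -50, 36, 40, 27, 39] -> [-19, 27, 39] -> [-20, 26, 38]
  [-23, 47, -10, 33, 19, 24, 43, 14, 21] -> [-26, 44, -13, 30, 16, 21, 40, 11, 18] -> [-13, 21, 11] -> [-14, 20, 10]
  [-14, -10, -26, -30, 40] -> [-17, -13, -29, -33, 37] -> [-17, -13, -29, -33, 37] -> [-18, -14, -30, -34, 36]
  [-15, -24, -38, 35, 29, 41, -33, 48] -> [-18, -27, -41, 32, 26, 38, -36, 45] -> [-27, -41, 45] -> [-28, -42, 44]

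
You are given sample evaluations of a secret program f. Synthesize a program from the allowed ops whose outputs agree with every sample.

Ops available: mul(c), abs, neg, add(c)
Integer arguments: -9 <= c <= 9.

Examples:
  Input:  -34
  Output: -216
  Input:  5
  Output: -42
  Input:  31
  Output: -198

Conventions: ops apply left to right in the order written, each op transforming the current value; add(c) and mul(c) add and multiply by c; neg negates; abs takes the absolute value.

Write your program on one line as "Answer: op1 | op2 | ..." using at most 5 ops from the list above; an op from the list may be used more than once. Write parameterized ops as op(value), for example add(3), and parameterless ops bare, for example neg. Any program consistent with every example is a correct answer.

neg | abs | add(2) | neg | mul(6)

Check, running the answer program on each example:
  -34 -> 34 -> 34 -> 36 -> -36 -> -216
  5 -> -5 -> 5 -> 7 -> -7 -> -42
  31 -> -31 -> 31 -> 33 -> -33 -> -198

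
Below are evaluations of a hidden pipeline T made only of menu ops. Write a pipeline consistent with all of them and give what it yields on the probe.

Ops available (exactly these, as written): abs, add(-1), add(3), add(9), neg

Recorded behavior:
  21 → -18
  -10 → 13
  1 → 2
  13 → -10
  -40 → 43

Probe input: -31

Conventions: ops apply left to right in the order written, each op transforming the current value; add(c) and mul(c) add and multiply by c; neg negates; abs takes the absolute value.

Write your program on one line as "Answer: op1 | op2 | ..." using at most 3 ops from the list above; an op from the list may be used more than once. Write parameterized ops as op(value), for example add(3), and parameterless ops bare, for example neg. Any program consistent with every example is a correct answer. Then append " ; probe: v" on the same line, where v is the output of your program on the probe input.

neg | add(3) ; probe: 34

Check, running the answer program on each example:
  21 -> -21 -> -18
  -10 -> 10 -> 13
  1 -> -1 -> 2
  13 -> -13 -> -10
  -40 -> 40 -> 43
  probe: -31 -> 31 -> 34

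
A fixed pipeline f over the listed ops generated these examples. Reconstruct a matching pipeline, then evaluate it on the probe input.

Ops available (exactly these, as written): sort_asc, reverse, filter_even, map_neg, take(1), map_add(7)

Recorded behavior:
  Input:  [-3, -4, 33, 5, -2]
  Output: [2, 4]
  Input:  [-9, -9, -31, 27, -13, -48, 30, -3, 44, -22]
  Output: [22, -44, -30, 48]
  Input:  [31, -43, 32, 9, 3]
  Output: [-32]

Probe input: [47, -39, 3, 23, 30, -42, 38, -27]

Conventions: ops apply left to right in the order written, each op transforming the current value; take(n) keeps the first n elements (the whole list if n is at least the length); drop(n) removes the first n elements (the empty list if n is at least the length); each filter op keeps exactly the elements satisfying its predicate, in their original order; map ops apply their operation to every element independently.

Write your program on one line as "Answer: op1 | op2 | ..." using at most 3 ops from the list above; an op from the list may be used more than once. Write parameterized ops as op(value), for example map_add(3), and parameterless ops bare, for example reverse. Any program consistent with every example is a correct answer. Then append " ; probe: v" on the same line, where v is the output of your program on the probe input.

filter_even | map_neg | reverse ; probe: [-38, 42, -30]

Check, running the answer program on each example:
  [-3, -4, 33, 5, -2] -> [-4, -2] -> [4, 2] -> [2, 4]
  [-9, -9, -31, 27, -13, -48, 30, -3, 44, -22] -> [-48, 30, 44, -22] -> [48, -30, -44, 22] -> [22, -44, -30, 48]
  [31, -43, 32, 9, 3] -> [32] -> [-32] -> [-32]
  probe: [47, -39, 3, 23, 30, -42, 38, -27] -> [30, -42, 38] -> [-30, 42, -38] -> [-38, 42, -30]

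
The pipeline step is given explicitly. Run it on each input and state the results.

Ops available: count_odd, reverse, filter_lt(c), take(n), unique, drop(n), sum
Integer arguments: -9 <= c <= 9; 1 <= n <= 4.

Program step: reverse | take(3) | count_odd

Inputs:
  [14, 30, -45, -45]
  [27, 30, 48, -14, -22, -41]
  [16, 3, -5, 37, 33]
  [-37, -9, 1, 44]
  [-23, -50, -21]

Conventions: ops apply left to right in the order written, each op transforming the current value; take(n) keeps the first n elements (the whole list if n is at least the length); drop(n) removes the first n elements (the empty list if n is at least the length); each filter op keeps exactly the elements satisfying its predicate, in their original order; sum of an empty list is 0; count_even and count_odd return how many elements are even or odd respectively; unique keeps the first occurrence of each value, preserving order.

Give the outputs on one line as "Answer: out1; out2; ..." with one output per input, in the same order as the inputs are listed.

2; 1; 3; 2; 2

Execution, op by op:
  [14, 30, -45, -45] -> [-45, -45, 30, 14] -> [-45, -45, 30] -> 2
  [27, 30, 48, -14, -22, -41] -> [-41, -22, -14, 48, 30, 27] -> [-41, -22, -14] -> 1
  [16, 3, -5, 37, 33] -> [33, 37, -5, 3, 16] -> [33, 37, -5] -> 3
  [-37, -9, 1, 44] -> [44, 1, -9, -37] -> [44, 1, -9] -> 2
  [-23, -50, -21] -> [-21, -50, -23] -> [-21, -50, -23] -> 2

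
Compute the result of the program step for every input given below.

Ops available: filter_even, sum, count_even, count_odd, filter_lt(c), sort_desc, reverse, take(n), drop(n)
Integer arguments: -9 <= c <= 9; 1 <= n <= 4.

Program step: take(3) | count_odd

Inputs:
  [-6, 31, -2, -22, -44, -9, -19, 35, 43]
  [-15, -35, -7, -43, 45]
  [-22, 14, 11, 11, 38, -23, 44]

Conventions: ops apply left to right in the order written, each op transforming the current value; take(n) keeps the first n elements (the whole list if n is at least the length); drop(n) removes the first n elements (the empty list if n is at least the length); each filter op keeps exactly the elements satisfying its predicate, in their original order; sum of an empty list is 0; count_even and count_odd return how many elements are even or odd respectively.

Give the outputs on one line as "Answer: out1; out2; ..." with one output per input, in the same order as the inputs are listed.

Execution, op by op:
  [-6, 31, -2, -22, -44, -9, -19, 35, 43] -> [-6, 31, -2] -> 1
  [-15, -35, -7, -43, 45] -> [-15, -35, -7] -> 3
  [-22, 14, 11, 11, 38, -23, 44] -> [-22, 14, 11] -> 1

1; 3; 1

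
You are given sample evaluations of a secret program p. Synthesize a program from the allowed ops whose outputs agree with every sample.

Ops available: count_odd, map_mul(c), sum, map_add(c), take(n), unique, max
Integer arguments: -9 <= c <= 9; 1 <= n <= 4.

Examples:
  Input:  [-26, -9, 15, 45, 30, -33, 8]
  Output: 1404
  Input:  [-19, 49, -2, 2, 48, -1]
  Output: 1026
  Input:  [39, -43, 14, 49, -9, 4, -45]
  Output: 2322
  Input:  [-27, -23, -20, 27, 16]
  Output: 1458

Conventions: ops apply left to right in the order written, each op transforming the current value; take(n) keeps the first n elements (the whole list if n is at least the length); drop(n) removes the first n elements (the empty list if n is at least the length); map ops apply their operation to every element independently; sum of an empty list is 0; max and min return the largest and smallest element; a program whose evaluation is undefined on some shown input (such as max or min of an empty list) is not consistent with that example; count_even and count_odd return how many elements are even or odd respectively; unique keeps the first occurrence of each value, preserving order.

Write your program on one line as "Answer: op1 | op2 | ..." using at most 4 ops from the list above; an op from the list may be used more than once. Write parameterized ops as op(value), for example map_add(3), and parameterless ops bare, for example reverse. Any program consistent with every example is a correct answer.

map_mul(6) | map_mul(-9) | take(2) | max

Check, running the answer program on each example:
  [-26, -9, 15, 45, 30, -33, 8] -> [-156, -54, 90, 270, 180, -198, 48] -> [1404, 486, -810, -2430, -1620, 1782, -432] -> [1404, 486] -> 1404
  [-19, 49, -2, 2, 48, -1] -> [-114, 294, -12, 12, 288, -6] -> [1026, -2646, 108, -108, -2592, 54] -> [1026, -2646] -> 1026
  [39, -43, 14, 49, -9, 4, -45] -> [234, -258, 84, 294, -54, 24, -270] -> [-2106, 2322, -756, -2646, 486, -216, 2430] -> [-2106, 2322] -> 2322
  [-27, -23, -20, 27, 16] -> [-162, -138, -120, 162, 96] -> [1458, 1242, 1080, -1458, -864] -> [1458, 1242] -> 1458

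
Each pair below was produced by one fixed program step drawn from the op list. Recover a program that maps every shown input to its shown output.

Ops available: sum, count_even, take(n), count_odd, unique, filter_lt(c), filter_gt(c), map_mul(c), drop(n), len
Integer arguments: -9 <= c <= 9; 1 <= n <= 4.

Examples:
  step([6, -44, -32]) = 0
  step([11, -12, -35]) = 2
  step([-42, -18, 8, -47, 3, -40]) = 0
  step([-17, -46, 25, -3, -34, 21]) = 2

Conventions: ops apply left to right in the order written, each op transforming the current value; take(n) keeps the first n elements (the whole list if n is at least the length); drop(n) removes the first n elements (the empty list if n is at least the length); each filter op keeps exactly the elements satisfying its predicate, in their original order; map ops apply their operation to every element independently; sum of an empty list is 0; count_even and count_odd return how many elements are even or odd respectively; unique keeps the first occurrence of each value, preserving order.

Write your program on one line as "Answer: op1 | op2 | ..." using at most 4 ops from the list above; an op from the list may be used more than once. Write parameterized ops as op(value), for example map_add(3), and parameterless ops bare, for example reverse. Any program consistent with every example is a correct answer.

map_mul(-5) | take(3) | count_odd

Check, running the answer program on each example:
  [6, -44, -32] -> [-30, 220, 160] -> [-30, 220, 160] -> 0
  [11, -12, -35] -> [-55, 60, 175] -> [-55, 60, 175] -> 2
  [-42, -18, 8, -47, 3, -40] -> [210, 90, -40, 235, -15, 200] -> [210, 90, -40] -> 0
  [-17, -46, 25, -3, -34, 21] -> [85, 230, -125, 15, 170, -105] -> [85, 230, -125] -> 2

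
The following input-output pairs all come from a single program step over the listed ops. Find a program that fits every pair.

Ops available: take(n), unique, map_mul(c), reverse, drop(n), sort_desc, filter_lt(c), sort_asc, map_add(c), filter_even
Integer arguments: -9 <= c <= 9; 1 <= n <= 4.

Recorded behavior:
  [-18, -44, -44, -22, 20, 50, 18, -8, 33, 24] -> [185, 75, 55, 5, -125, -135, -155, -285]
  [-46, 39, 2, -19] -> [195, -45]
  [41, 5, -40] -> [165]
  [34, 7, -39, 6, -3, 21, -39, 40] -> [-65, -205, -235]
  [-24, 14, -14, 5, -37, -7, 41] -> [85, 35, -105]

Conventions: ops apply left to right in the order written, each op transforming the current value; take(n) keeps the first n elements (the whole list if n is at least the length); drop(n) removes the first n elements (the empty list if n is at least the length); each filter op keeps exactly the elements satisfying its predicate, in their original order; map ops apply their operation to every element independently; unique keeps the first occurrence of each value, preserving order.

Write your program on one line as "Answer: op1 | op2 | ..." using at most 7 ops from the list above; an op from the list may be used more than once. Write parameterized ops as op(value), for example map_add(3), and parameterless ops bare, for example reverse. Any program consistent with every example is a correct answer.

reverse | sort_asc | filter_even | unique | map_add(7) | map_mul(-5)

Check, running the answer program on each example:
  [-18, -44, -44, -22, 20, 50, 18, -8, 33, 24] -> [24, 33, -8, 18, 50, 20, -22, -44, -44, -18] -> [-44, -44, -22, -18, -8, 18, 20, 24, 33, 50] -> [-44, -44, -22, -18, -8, 18, 20, 24, 50] -> [-44, -22, -18, -8, 18, 20, 24, 50] -> [-37, -15, -11, -1, 25, 27, 31, 57] -> [185, 75, 55, 5, -125, -135, -155, -285]
  [-46, 39, 2, -19] -> [-19, 2, 39, -46] -> [-46, -19, 2, 39] -> [-46, 2] -> [-46, 2] -> [-39, 9] -> [195, -45]
  [41, 5, -40] -> [-40, 5, 41] -> [-40, 5, 41] -> [-40] -> [-40] -> [-33] -> [165]
  [34, 7, -39, 6, -3, 21, -39, 40] -> [40, -39, 21, -3, 6, -39, 7, 34] -> [-39, -39, -3, 6, 7, 21, 34, 40] -> [6, 34, 40] -> [6, 34, 40] -> [13, 41, 47] -> [-65, -205, -235]
  [-24, 14, -14, 5, -37, -7, 41] -> [41, -7, -37, 5, -14, 14, -24] -> [-37, -24, -14, -7, 5, 14, 41] -> [-24, -14, 14] -> [-24, -14, 14] -> [-17, -7, 21] -> [85, 35, -105]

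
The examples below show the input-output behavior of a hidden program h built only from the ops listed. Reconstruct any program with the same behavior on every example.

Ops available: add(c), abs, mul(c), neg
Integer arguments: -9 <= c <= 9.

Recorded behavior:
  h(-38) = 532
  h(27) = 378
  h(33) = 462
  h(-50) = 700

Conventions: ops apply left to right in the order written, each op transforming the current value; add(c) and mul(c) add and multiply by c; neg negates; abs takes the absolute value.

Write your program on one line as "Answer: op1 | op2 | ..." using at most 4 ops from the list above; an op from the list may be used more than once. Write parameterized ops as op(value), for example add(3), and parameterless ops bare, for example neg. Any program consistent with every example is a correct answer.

neg | mul(7) | abs | mul(2)

Check, running the answer program on each example:
  -38 -> 38 -> 266 -> 266 -> 532
  27 -> -27 -> -189 -> 189 -> 378
  33 -> -33 -> -231 -> 231 -> 462
  -50 -> 50 -> 350 -> 350 -> 700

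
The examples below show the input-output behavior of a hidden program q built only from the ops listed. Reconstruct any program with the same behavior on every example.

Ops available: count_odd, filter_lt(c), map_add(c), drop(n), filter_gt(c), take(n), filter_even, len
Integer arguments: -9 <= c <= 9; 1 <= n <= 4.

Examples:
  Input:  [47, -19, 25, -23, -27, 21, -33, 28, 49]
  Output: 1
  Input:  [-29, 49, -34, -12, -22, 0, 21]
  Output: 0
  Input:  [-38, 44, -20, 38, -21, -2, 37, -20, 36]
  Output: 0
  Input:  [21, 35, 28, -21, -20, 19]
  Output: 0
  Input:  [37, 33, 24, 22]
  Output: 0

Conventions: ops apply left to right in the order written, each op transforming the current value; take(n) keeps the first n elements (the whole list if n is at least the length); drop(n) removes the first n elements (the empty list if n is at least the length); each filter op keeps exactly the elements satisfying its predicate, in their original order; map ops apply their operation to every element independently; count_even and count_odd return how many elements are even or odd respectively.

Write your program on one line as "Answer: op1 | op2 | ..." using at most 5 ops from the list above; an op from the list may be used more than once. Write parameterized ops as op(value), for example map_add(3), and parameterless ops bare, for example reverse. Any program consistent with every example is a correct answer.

filter_lt(1) | filter_lt(-6) | drop(1) | drop(2) | count_odd

Check, running the answer program on each example:
  [47, -19, 25, -23, -27, 21, -33, 28, 49] -> [-19, -23, -27, -33] -> [-19, -23, -27, -33] -> [-23, -27, -33] -> [-33] -> 1
  [-29, 49, -34, -12, -22, 0, 21] -> [-29, -34, -12, -22, 0] -> [-29, -34, -12, -22] -> [-34, -12, -22] -> [-22] -> 0
  [-38, 44, -20, 38, -21, -2, 37, -20, 36] -> [-38, -20, -21, -2, -20] -> [-38, -20, -21, -20] -> [-20, -21, -20] -> [-20] -> 0
  [21, 35, 28, -21, -20, 19] -> [-21, -20] -> [-21, -20] -> [-20] -> [] -> 0
  [37, 33, 24, 22] -> [] -> [] -> [] -> [] -> 0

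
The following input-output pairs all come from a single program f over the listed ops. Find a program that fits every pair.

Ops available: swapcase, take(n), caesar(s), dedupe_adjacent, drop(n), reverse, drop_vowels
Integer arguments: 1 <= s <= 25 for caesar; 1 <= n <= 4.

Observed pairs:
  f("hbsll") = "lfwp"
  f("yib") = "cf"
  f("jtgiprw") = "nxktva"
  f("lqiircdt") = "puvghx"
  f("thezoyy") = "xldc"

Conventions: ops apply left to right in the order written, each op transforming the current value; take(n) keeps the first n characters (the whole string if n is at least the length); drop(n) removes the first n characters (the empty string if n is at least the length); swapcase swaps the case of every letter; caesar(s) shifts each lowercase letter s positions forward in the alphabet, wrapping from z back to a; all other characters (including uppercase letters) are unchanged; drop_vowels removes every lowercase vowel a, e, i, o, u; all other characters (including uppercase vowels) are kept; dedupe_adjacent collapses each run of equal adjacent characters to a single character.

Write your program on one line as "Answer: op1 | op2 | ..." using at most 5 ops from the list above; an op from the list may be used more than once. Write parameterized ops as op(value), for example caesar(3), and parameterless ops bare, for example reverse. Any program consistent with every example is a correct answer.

drop_vowels | caesar(10) | dedupe_adjacent | caesar(20)

Check, running the answer program on each example:
  "hbsll" -> "hbsll" -> "rlcvv" -> "rlcv" -> "lfwp"
  "yib" -> "yb" -> "il" -> "il" -> "cf"
  "jtgiprw" -> "jtgprw" -> "tdqzbg" -> "tdqzbg" -> "nxktva"
  "lqiircdt" -> "lqrcdt" -> "vabmnd" -> "vabmnd" -> "puvghx"
  "thezoyy" -> "thzyy" -> "drjii" -> "drji" -> "xldc"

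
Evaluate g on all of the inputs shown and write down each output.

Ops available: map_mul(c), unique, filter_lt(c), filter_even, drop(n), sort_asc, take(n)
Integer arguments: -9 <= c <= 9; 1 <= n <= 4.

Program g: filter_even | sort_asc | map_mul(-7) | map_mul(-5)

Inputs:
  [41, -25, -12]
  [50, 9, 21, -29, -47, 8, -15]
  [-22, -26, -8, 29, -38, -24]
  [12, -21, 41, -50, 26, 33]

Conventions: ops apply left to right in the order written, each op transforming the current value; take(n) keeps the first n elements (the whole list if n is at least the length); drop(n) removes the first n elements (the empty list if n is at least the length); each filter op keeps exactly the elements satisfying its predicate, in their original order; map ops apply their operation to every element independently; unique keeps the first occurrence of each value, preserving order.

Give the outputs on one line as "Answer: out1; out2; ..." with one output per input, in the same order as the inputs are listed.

[-420]; [280, 1750]; [-1330, -910, -840, -770, -280]; [-1750, 420, 910]

Execution, op by op:
  [41, -25, -12] -> [-12] -> [-12] -> [84] -> [-420]
  [50, 9, 21, -29, -47, 8, -15] -> [50, 8] -> [8, 50] -> [-56, -350] -> [280, 1750]
  [-22, -26, -8, 29, -38, -24] -> [-22, -26, -8, -38, -24] -> [-38, -26, -24, -22, -8] -> [266, 182, 168, 154, 56] -> [-1330, -910, -840, -770, -280]
  [12, -21, 41, -50, 26, 33] -> [12, -50, 26] -> [-50, 12, 26] -> [350, -84, -182] -> [-1750, 420, 910]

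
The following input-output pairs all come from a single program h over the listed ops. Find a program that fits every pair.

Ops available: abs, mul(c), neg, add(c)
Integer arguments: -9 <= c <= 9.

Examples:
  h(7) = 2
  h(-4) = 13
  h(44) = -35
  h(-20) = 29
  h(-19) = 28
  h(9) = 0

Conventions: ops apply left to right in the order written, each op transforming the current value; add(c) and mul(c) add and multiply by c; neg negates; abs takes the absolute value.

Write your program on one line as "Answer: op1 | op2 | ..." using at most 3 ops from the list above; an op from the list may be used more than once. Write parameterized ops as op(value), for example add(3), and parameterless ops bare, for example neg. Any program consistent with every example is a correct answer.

add(-9) | neg

Check, running the answer program on each example:
  7 -> -2 -> 2
  -4 -> -13 -> 13
  44 -> 35 -> -35
  -20 -> -29 -> 29
  -19 -> -28 -> 28
  9 -> 0 -> 0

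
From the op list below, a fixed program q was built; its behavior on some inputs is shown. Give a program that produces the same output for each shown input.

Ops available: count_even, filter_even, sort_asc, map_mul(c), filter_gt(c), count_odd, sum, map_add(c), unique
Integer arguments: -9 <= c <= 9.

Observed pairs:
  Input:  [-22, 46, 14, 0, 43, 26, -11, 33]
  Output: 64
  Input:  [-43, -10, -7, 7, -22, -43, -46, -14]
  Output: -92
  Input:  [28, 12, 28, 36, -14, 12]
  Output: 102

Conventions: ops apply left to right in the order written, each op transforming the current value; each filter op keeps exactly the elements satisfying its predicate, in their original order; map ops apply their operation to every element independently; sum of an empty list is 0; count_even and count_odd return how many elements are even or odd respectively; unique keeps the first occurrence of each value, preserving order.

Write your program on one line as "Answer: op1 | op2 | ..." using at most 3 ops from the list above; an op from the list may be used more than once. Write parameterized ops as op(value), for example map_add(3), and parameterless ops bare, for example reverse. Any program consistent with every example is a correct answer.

filter_even | sum

Check, running the answer program on each example:
  [-22, 46, 14, 0, 43, 26, -11, 33] -> [-22, 46, 14, 0, 26] -> 64
  [-43, -10, -7, 7, -22, -43, -46, -14] -> [-10, -22, -46, -14] -> -92
  [28, 12, 28, 36, -14, 12] -> [28, 12, 28, 36, -14, 12] -> 102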